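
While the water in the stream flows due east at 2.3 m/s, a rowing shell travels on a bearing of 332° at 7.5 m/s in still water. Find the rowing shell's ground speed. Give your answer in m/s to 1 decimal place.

Taking east as x and north as y: velocity relative to the water = (-3.521, 6.622) m/s; the water relative to ground = (2.300, 0.000) m/s.
Velocity relative to ground = (-3.521, 6.622) + (2.300, 0.000) = (-1.221, 6.622) m/s.
Speed = |(-1.221, 6.622)| = 6.734 m/s.

6.7 m/s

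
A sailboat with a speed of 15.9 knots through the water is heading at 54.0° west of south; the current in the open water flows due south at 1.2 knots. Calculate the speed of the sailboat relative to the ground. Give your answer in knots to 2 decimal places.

Taking east as x and north as y: velocity relative to the water = (-12.863, -9.346) knots; the water relative to ground = (0.000, -1.200) knots.
Velocity relative to ground = (-12.863, -9.346) + (0.000, -1.200) = (-12.863, -10.546) knots.
Speed = |(-12.863, -10.546)| = 16.634 knots.

16.63 knots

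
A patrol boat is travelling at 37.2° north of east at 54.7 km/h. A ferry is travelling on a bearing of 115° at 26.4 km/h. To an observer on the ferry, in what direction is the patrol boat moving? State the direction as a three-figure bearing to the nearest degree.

024°

Taking east as x and north as y: patrol boat velocity = (43.570, 33.072) km/h; ferry velocity = (23.927, -11.157) km/h.
Velocity of patrol boat relative to ferry = (43.570, 33.072) − (23.927, -11.157) = (19.644, 44.229) km/h.
Bearing = atan2(19.64, 44.23) = 23.95° clockwise from north.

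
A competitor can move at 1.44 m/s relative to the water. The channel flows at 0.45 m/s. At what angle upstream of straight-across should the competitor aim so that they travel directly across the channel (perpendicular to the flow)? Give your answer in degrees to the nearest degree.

To cancel the current, the upstream component of the competitor's velocity must equal the flow: 1.44 sin θ = 0.45.
sin θ = 0.45 / 1.44 = 0.3125.
θ = arcsin(0.3125) = 18.210°.

18°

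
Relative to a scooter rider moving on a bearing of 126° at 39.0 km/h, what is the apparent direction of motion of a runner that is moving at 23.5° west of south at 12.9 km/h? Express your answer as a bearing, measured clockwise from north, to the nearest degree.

287°

Taking east as x and north as y: runner velocity = (-5.144, -11.830) km/h; scooter rider velocity = (31.552, -22.924) km/h.
Velocity of runner relative to scooter rider = (-5.144, -11.830) − (31.552, -22.924) = (-36.696, 11.094) km/h.
Bearing = atan2(-36.70, 11.09) = 286.82° clockwise from north.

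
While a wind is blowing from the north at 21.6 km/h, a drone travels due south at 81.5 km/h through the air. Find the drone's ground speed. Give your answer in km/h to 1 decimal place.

Taking east as x and north as y: velocity relative to the air = (0.000, -81.500) km/h; the air relative to ground = (0.000, -21.600) km/h.
Velocity relative to ground = (0.000, -81.500) + (0.000, -21.600) = (0.000, -103.100) km/h.
Speed = |(0.000, -103.100)| = 103.100 km/h.

103.1 km/h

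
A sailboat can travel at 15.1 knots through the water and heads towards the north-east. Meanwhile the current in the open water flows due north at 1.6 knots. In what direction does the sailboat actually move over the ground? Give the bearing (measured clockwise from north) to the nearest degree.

Taking east as x and north as y: velocity relative to the water = (10.677, 10.677) knots; the water relative to ground = (0.000, 1.600) knots.
Velocity relative to ground = (10.677, 10.677) + (0.000, 1.600) = (10.677, 12.277) knots.
Bearing = atan2(10.68, 12.28) = 41.01° clockwise from north.

041°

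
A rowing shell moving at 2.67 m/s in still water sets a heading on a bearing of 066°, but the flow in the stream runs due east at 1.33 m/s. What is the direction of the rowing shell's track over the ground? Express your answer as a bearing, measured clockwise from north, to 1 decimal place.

Taking east as x and north as y: velocity relative to the water = (2.439, 1.086) m/s; the water relative to ground = (1.330, 0.000) m/s.
Velocity relative to ground = (2.439, 1.086) + (1.330, 0.000) = (3.769, 1.086) m/s.
Bearing = atan2(3.77, 1.09) = 73.93° clockwise from north.

073.9°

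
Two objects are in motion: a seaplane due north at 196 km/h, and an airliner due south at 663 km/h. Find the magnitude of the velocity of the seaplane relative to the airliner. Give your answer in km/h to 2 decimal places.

859.00 km/h

Taking east as x and north as y: seaplane velocity = (0.000, 196.000) km/h; airliner velocity = (0.000, -663.000) km/h.
Velocity of seaplane relative to airliner = (0.000, 196.000) − (0.000, -663.000) = (0.000, 859.000) km/h.
Magnitude = |(0.000, 859.000)| = 859.000 km/h.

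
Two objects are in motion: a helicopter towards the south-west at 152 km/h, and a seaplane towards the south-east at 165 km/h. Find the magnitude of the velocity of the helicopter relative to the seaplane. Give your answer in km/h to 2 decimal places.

224.34 km/h

Taking east as x and north as y: helicopter velocity = (-107.480, -107.480) km/h; seaplane velocity = (116.673, -116.673) km/h.
Velocity of helicopter relative to seaplane = (-107.480, -107.480) − (116.673, -116.673) = (-224.153, 9.192) km/h.
Magnitude = |(-224.153, 9.192)| = 224.341 km/h.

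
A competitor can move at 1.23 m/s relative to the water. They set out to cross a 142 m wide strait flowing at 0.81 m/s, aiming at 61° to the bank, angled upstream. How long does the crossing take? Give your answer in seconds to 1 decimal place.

The component of the competitor's velocity perpendicular to the bank is 1.23 × sin 61° = 1.076 m/s.
The current is parallel to the bank, so it does not affect the crossing time.
Time = 142 / 1.076 = 131.997 s.

132.0 s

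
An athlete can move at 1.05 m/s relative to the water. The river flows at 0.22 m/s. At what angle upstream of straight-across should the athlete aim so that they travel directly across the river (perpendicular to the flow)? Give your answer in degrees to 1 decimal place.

To cancel the current, the upstream component of the athlete's velocity must equal the flow: 1.05 sin θ = 0.22.
sin θ = 0.22 / 1.05 = 0.2095.
θ = arcsin(0.2095) = 12.094°.

12.1°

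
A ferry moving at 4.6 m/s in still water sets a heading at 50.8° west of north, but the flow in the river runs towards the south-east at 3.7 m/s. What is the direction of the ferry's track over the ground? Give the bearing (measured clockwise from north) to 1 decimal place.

Taking east as x and north as y: velocity relative to the water = (-3.565, 2.907) m/s; the water relative to ground = (2.616, -2.616) m/s.
Velocity relative to ground = (-3.565, 2.907) + (2.616, -2.616) = (-0.948, 0.291) m/s.
Bearing = atan2(-0.95, 0.29) = 287.06° clockwise from north.

287.1°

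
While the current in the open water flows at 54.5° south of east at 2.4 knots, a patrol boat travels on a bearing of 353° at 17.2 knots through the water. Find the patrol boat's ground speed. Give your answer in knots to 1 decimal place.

15.1 knots

Taking east as x and north as y: velocity relative to the water = (-2.096, 17.072) knots; the water relative to ground = (1.394, -1.954) knots.
Velocity relative to ground = (-2.096, 17.072) + (1.394, -1.954) = (-0.702, 15.118) knots.
Speed = |(-0.702, 15.118)| = 15.134 knots.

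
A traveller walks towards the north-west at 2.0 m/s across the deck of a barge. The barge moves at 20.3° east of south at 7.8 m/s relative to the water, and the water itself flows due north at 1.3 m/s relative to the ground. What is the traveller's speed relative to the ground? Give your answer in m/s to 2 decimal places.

In east/north components (m/s): traveller relative to barge = (-1.414, 1.414); barge relative to water = (2.706, -7.316); water relative to ground = (0.000, 1.300).
Sum = (1.292, -4.601) m/s.
Speed = |(1.292, -4.601)| = 4.779 m/s.

4.78 m/s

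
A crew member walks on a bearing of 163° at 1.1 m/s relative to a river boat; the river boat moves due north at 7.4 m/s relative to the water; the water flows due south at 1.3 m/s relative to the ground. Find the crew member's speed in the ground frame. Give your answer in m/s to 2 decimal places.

In east/north components (m/s): crew member relative to river boat = (0.322, -1.052); river boat relative to water = (0.000, 7.400); water relative to ground = (0.000, -1.300).
Sum = (0.322, 5.048) m/s.
Speed = |(0.322, 5.048)| = 5.058 m/s.

5.06 m/s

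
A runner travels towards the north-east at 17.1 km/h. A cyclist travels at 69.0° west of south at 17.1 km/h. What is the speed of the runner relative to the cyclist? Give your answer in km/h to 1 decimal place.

Taking east as x and north as y: runner velocity = (12.092, 12.092) km/h; cyclist velocity = (-15.964, -6.128) km/h.
Velocity of runner relative to cyclist = (12.092, 12.092) − (-15.964, -6.128) = (28.056, 18.220) km/h.
Magnitude = |(28.056, 18.220)| = 33.453 km/h.

33.5 km/h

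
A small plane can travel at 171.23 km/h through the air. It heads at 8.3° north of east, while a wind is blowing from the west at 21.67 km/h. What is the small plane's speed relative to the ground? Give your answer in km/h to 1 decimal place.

192.7 km/h

Taking east as x and north as y: velocity relative to the air = (169.437, 24.718) km/h; the air relative to ground = (21.670, 0.000) km/h.
Velocity relative to ground = (169.437, 24.718) + (21.670, 0.000) = (191.107, 24.718) km/h.
Speed = |(191.107, 24.718)| = 192.698 km/h.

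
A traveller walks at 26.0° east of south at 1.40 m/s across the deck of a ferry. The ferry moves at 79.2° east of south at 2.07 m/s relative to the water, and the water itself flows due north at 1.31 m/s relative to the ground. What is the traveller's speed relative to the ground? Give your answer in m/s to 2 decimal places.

In east/north components (m/s): traveller relative to ferry = (0.614, -1.258); ferry relative to water = (2.033, -0.388); water relative to ground = (0.000, 1.310).
Sum = (2.647, -0.336) m/s.
Speed = |(2.647, -0.336)| = 2.668 m/s.

2.67 m/s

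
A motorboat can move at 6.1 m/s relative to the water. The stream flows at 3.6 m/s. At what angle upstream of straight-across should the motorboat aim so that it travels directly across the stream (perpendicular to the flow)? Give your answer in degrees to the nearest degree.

36°

To cancel the current, the upstream component of the motorboat's velocity must equal the flow: 6.1 sin θ = 3.6.
sin θ = 3.6 / 6.1 = 0.5902.
θ = arcsin(0.5902) = 36.169°.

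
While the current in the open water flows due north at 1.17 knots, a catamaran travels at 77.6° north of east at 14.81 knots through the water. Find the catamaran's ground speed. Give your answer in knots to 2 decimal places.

15.95 knots

Taking east as x and north as y: velocity relative to the water = (3.180, 14.465) knots; the water relative to ground = (0.000, 1.170) knots.
Velocity relative to ground = (3.180, 14.465) + (0.000, 1.170) = (3.180, 15.635) knots.
Speed = |(3.180, 15.635)| = 15.955 knots.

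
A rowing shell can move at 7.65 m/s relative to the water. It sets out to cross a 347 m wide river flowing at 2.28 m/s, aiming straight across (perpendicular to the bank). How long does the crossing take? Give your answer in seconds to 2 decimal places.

45.36 s

The component of the rowing shell's velocity perpendicular to the bank is 7.65 m/s.
Only the cross-stream component determines the crossing time; the current contributes nothing perpendicular to the bank.
Time = 347 / 7.650 = 45.359 s.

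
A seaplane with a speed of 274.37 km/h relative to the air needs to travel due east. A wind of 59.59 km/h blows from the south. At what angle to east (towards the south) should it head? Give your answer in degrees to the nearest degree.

The wind pushes perpendicular to the desired track; the heading must have a component into the wind equal to 59.59 km/h: 274.37 sin θ = 59.59.
sin θ = 0.2172, so θ = 12.544°.

13°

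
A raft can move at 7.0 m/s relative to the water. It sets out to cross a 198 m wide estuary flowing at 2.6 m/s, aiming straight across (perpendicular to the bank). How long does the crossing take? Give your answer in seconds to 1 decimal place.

The component of the raft's velocity perpendicular to the bank is 7.0 m/s.
The current is parallel to the bank, so it does not affect the crossing time.
Time = 198 / 7.000 = 28.286 s.

28.3 s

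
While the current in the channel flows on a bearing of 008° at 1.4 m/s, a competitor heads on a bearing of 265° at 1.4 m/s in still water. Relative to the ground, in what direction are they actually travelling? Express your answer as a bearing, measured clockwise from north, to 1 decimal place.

316.5°

Taking east as x and north as y: velocity relative to the water = (-1.395, -0.122) m/s; the water relative to ground = (0.195, 1.386) m/s.
Velocity relative to ground = (-1.395, -0.122) + (0.195, 1.386) = (-1.200, 1.264) m/s.
Bearing = atan2(-1.20, 1.26) = 316.50° clockwise from north.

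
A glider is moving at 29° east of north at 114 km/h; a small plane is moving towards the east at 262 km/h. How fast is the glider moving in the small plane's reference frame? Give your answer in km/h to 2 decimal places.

229.52 km/h

Taking east as x and north as y: glider velocity = (55.268, 99.707) km/h; small plane velocity = (262.000, 0.000) km/h.
Velocity of glider relative to small plane = (55.268, 99.707) − (262.000, 0.000) = (-206.732, 99.707) km/h.
Magnitude = |(-206.732, 99.707)| = 229.520 km/h.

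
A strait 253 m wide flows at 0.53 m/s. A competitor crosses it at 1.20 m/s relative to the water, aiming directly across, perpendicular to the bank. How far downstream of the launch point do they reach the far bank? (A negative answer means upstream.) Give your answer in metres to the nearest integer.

112 m

Perpendicular speed = 1.200 m/s; crossing time = 253 / 1.200 = 210.833 s.
Net downstream speed = 0.530 m/s.
Drift = 0.530 × 210.833 = 111.742 m (downstream).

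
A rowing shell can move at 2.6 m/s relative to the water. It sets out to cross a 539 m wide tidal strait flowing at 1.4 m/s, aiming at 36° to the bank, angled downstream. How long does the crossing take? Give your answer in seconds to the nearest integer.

353 s

The component of the rowing shell's velocity perpendicular to the bank is 2.6 × sin 36° = 1.528 m/s.
The flow acts along the bank and has no component across it.
Time = 539 / 1.528 = 352.693 s.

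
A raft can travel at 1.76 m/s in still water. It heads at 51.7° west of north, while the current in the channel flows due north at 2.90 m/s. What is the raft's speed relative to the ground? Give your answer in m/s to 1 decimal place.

Taking east as x and north as y: velocity relative to the water = (-1.381, 1.091) m/s; the water relative to ground = (0.000, 2.900) m/s.
Velocity relative to ground = (-1.381, 1.091) + (0.000, 2.900) = (-1.381, 3.991) m/s.
Speed = |(-1.381, 3.991)| = 4.223 m/s.

4.2 m/s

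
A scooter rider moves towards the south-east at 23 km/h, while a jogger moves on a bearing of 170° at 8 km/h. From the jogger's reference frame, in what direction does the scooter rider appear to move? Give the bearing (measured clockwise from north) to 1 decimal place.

Taking east as x and north as y: scooter rider velocity = (16.263, -16.263) km/h; jogger velocity = (1.389, -7.878) km/h.
Velocity of scooter rider relative to jogger = (16.263, -16.263) − (1.389, -7.878) = (14.874, -8.385) km/h.
Bearing = atan2(14.87, -8.38) = 119.41° clockwise from north.

119.4°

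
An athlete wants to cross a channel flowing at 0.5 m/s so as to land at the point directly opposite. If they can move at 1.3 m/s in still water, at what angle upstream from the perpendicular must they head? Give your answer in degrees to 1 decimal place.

22.6°

To cancel the current, the upstream component of the athlete's velocity must equal the flow: 1.3 sin θ = 0.5.
sin θ = 0.5 / 1.3 = 0.3846.
θ = arcsin(0.3846) = 22.620°.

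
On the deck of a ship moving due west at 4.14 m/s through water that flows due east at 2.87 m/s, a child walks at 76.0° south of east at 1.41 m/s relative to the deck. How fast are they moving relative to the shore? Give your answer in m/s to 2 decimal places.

1.65 m/s

In east/north components (m/s): child relative to ship = (0.341, -1.368); ship relative to water = (-4.140, 0.000); water relative to ground = (2.870, 0.000).
Sum = (-0.929, -1.368) m/s.
Speed = |(-0.929, -1.368)| = 1.654 m/s.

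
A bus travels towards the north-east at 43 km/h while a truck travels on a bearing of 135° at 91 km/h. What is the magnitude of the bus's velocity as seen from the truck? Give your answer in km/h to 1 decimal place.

Taking east as x and north as y: bus velocity = (30.406, 30.406) km/h; truck velocity = (64.347, -64.347) km/h.
Velocity of bus relative to truck = (30.406, 30.406) − (64.347, -64.347) = (-33.941, 94.752) km/h.
Magnitude = |(-33.941, 94.752)| = 100.648 km/h.

100.6 km/h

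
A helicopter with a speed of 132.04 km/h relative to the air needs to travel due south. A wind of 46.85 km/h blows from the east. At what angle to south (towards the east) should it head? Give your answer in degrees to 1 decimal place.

The wind pushes perpendicular to the desired track; the heading must have a component into the wind equal to 46.85 km/h: 132.04 sin θ = 46.85.
sin θ = 0.3548, so θ = 20.782°.

20.8°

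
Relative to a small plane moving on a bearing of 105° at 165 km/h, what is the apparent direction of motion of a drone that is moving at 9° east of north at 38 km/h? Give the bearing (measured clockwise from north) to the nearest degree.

298°

Taking east as x and north as y: drone velocity = (5.945, 37.532) km/h; small plane velocity = (159.378, -42.705) km/h.
Velocity of drone relative to small plane = (5.945, 37.532) − (159.378, -42.705) = (-153.433, 80.237) km/h.
Bearing = atan2(-153.43, 80.24) = 297.61° clockwise from north.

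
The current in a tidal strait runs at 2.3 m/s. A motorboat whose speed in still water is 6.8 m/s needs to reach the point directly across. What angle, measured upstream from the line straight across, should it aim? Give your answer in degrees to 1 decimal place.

19.8°

To cancel the current, the upstream component of the motorboat's velocity must equal the flow: 6.8 sin θ = 2.3.
sin θ = 2.3 / 6.8 = 0.3382.
θ = arcsin(0.3382) = 19.769°.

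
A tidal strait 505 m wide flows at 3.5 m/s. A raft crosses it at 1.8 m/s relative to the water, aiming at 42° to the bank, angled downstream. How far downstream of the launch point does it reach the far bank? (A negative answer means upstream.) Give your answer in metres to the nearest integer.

2028 m

Perpendicular speed = 1.204 m/s; crossing time = 505 / 1.204 = 419.284 s.
Net downstream speed = 4.838 m/s.
Drift = 4.838 × 419.284 = 2028.352 m (downstream).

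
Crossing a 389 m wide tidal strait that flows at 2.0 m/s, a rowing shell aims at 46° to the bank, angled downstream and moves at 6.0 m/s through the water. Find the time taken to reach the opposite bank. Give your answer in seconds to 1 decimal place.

The component of the rowing shell's velocity perpendicular to the bank is 6.0 × sin 46° = 4.316 m/s.
The flow acts along the bank and has no component across it.
Time = 389 / 4.316 = 90.129 s.

90.1 s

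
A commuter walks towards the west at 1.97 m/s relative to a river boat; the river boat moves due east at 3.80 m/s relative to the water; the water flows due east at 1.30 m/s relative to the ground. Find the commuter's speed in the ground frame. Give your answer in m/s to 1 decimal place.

3.1 m/s

In east/north components (m/s): commuter relative to river boat = (-1.970, 0.000); river boat relative to water = (3.800, 0.000); water relative to ground = (1.300, 0.000).
Sum = (3.130, 0.000) m/s.
Speed = |(3.130, 0.000)| = 3.130 m/s.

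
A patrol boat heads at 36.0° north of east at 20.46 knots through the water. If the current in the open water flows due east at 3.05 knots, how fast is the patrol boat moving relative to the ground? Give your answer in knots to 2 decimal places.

Taking east as x and north as y: velocity relative to the water = (16.552, 12.026) knots; the water relative to ground = (3.050, 0.000) knots.
Velocity relative to ground = (16.552, 12.026) + (3.050, 0.000) = (19.602, 12.026) knots.
Speed = |(19.602, 12.026)| = 22.997 knots.

23.00 knots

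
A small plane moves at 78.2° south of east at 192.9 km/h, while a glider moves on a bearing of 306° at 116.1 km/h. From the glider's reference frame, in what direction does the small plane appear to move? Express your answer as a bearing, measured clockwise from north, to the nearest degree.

Taking east as x and north as y: small plane velocity = (39.447, -188.824) km/h; glider velocity = (-93.927, 68.242) km/h.
Velocity of small plane relative to glider = (39.447, -188.824) − (-93.927, 68.242) = (133.374, -257.065) km/h.
Bearing = atan2(133.37, -257.07) = 152.58° clockwise from north.

153°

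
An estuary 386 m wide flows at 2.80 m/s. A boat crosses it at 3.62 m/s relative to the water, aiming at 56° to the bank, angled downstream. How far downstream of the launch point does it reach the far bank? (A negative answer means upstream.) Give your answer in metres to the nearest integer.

620 m

Perpendicular speed = 3.001 m/s; crossing time = 386 / 3.001 = 128.619 s.
Net downstream speed = 4.824 m/s.
Drift = 4.824 × 128.619 = 620.493 m (downstream).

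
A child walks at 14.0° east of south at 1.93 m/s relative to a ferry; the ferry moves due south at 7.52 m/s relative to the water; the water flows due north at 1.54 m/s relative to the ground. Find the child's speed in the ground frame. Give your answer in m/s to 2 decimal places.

In east/north components (m/s): child relative to ferry = (0.467, -1.873); ferry relative to water = (0.000, -7.520); water relative to ground = (0.000, 1.540).
Sum = (0.467, -7.853) m/s.
Speed = |(0.467, -7.853)| = 7.867 m/s.

7.87 m/s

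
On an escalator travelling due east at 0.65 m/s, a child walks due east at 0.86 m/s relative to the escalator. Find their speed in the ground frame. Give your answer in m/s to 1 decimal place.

Taking east as x and north as y: escalator velocity = (0.650, 0.000) m/s; child velocity relative to escalator = (0.860, 0.000) m/s.
Velocity relative to ground = (0.650, 0.000) + (0.860, 0.000) = (1.510, 0.000) m/s.
Speed = |(1.510, 0.000)| = 1.510 m/s.

1.5 m/s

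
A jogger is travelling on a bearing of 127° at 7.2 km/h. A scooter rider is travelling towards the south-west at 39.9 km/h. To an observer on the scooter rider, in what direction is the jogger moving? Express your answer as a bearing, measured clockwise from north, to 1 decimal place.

Taking east as x and north as y: jogger velocity = (5.750, -4.333) km/h; scooter rider velocity = (-28.214, -28.214) km/h.
Velocity of jogger relative to scooter rider = (5.750, -4.333) − (-28.214, -28.214) = (33.964, 23.880) km/h.
Bearing = atan2(33.96, 23.88) = 54.89° clockwise from north.

054.9°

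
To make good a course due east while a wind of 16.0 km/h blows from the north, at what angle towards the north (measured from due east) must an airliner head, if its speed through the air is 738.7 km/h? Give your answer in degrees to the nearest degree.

1°

The wind pushes perpendicular to the desired track; the heading must have a component into the wind equal to 16.0 km/h: 738.7 sin θ = 16.0.
sin θ = 0.0217, so θ = 1.241°.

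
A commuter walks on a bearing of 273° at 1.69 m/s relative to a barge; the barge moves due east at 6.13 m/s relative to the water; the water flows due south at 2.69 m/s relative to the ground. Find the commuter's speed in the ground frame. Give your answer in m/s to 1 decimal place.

In east/north components (m/s): commuter relative to barge = (-1.688, 0.088); barge relative to water = (6.130, 0.000); water relative to ground = (0.000, -2.690).
Sum = (4.442, -2.602) m/s.
Speed = |(4.442, -2.602)| = 5.148 m/s.

5.1 m/s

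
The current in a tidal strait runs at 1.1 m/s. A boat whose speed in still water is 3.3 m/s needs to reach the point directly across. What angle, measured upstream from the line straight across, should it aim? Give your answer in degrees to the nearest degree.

19°

To cancel the current, the upstream component of the boat's velocity must equal the flow: 3.3 sin θ = 1.1.
sin θ = 1.1 / 3.3 = 0.3333.
θ = arcsin(0.3333) = 19.471°.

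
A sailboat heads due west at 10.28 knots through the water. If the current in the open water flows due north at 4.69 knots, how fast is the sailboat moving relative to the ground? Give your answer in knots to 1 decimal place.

Taking east as x and north as y: velocity relative to the water = (-10.280, 0.000) knots; the water relative to ground = (0.000, 4.690) knots.
Velocity relative to ground = (-10.280, 0.000) + (0.000, 4.690) = (-10.280, 4.690) knots.
Speed = |(-10.280, 4.690)| = 11.299 knots.

11.3 knots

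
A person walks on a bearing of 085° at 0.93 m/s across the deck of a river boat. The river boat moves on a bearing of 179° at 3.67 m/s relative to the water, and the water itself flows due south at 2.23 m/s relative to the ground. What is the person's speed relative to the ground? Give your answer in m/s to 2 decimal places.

In east/north components (m/s): person relative to river boat = (0.926, 0.081); river boat relative to water = (0.064, -3.669); water relative to ground = (0.000, -2.230).
Sum = (0.991, -5.818) m/s.
Speed = |(0.991, -5.818)| = 5.902 m/s.

5.90 m/s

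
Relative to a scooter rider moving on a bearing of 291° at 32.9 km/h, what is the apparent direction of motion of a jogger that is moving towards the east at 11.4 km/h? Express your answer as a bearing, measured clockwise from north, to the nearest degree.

106°

Taking east as x and north as y: jogger velocity = (11.400, 0.000) km/h; scooter rider velocity = (-30.715, 11.790) km/h.
Velocity of jogger relative to scooter rider = (11.400, 0.000) − (-30.715, 11.790) = (42.115, -11.790) km/h.
Bearing = atan2(42.11, -11.79) = 105.64° clockwise from north.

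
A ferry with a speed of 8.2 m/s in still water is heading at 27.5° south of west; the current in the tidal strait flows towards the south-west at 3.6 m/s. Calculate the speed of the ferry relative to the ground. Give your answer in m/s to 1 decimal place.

11.7 m/s

Taking east as x and north as y: velocity relative to the water = (-7.273, -3.786) m/s; the water relative to ground = (-2.546, -2.546) m/s.
Velocity relative to ground = (-7.273, -3.786) + (-2.546, -2.546) = (-9.819, -6.332) m/s.
Speed = |(-9.819, -6.332)| = 11.684 m/s.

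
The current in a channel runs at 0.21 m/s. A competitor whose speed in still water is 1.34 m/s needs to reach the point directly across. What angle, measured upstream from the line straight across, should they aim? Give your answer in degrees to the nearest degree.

9°

To cancel the current, the upstream component of the competitor's velocity must equal the flow: 1.34 sin θ = 0.21.
sin θ = 0.21 / 1.34 = 0.1567.
θ = arcsin(0.1567) = 9.016°.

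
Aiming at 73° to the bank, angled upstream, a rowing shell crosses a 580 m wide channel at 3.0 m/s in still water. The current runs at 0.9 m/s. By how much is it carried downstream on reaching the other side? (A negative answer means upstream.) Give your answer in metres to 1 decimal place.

Perpendicular speed = 2.869 m/s; crossing time = 580 / 2.869 = 202.167 s.
Net downstream speed = 0.023 m/s.
Drift = 0.023 × 202.167 = 4.627 m (downstream).

4.6 m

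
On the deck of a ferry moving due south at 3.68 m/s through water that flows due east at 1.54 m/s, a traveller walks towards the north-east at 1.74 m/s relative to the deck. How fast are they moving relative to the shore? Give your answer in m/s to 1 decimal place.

3.7 m/s

In east/north components (m/s): traveller relative to ferry = (1.230, 1.230); ferry relative to water = (0.000, -3.680); water relative to ground = (1.540, 0.000).
Sum = (2.770, -2.450) m/s.
Speed = |(2.770, -2.450)| = 3.698 m/s.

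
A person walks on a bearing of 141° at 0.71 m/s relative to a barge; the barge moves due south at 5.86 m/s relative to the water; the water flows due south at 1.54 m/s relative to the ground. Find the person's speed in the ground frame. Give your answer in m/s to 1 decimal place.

8.0 m/s

In east/north components (m/s): person relative to barge = (0.447, -0.552); barge relative to water = (0.000, -5.860); water relative to ground = (0.000, -1.540).
Sum = (0.447, -7.952) m/s.
Speed = |(0.447, -7.952)| = 7.964 m/s.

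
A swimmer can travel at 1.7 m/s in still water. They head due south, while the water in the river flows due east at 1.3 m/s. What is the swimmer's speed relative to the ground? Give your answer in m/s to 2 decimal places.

Taking east as x and north as y: velocity relative to the water = (0.000, -1.700) m/s; the water relative to ground = (1.300, 0.000) m/s.
Velocity relative to ground = (0.000, -1.700) + (1.300, 0.000) = (1.300, -1.700) m/s.
Speed = |(1.300, -1.700)| = 2.140 m/s.

2.14 m/s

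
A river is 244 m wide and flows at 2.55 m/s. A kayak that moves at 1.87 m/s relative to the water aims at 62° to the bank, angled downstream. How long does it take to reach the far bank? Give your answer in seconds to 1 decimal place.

The component of the kayak's velocity perpendicular to the bank is 1.87 × sin 62° = 1.651 m/s.
The current is parallel to the bank, so it does not affect the crossing time.
Time = 244 / 1.651 = 147.779 s.

147.8 s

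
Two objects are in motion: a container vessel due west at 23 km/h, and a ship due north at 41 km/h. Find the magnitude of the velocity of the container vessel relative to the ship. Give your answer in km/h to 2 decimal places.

47.01 km/h

Taking east as x and north as y: container vessel velocity = (-23.000, 0.000) km/h; ship velocity = (0.000, 41.000) km/h.
Velocity of container vessel relative to ship = (-23.000, 0.000) − (0.000, 41.000) = (-23.000, -41.000) km/h.
Magnitude = |(-23.000, -41.000)| = 47.011 km/h.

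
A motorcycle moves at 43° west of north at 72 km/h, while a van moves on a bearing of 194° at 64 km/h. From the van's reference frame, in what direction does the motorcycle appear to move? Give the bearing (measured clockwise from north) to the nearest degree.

344°

Taking east as x and north as y: motorcycle velocity = (-49.104, 52.657) km/h; van velocity = (-15.483, -62.099) km/h.
Velocity of motorcycle relative to van = (-49.104, 52.657) − (-15.483, -62.099) = (-33.621, 114.756) km/h.
Bearing = atan2(-33.62, 114.76) = 343.67° clockwise from north.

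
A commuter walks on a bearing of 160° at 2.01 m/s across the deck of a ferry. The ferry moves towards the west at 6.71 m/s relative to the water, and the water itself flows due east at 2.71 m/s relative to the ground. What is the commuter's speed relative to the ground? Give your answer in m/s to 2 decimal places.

In east/north components (m/s): commuter relative to ferry = (0.687, -1.889); ferry relative to water = (-6.710, 0.000); water relative to ground = (2.710, 0.000).
Sum = (-3.313, -1.889) m/s.
Speed = |(-3.313, -1.889)| = 3.813 m/s.

3.81 m/s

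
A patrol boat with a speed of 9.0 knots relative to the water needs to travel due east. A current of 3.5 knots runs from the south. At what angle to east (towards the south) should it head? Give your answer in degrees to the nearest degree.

The current pushes perpendicular to the desired track; the heading must have a component into the current equal to 3.5 knots: 9.0 sin θ = 3.5.
sin θ = 0.3889, so θ = 22.885°.

23°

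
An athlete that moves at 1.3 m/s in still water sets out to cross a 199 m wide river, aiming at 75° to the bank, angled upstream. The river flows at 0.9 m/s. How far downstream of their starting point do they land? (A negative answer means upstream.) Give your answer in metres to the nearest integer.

Perpendicular speed = 1.256 m/s; crossing time = 199 / 1.256 = 158.477 s.
Net downstream speed = 0.564 m/s.
Drift = 0.564 × 158.477 = 89.307 m (downstream).

89 m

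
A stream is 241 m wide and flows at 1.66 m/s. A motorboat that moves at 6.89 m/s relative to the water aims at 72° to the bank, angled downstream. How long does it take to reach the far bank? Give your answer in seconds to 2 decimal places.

36.78 s

The component of the motorboat's velocity perpendicular to the bank is 6.89 × sin 72° = 6.553 m/s.
The flow acts along the bank and has no component across it.
Time = 241 / 6.553 = 36.778 s.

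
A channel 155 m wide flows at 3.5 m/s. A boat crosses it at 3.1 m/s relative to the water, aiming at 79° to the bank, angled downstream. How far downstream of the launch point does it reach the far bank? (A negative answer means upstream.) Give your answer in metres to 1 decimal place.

Perpendicular speed = 3.043 m/s; crossing time = 155 / 3.043 = 50.936 s.
Net downstream speed = 4.092 m/s.
Drift = 4.092 × 50.936 = 208.404 m (downstream).

208.4 m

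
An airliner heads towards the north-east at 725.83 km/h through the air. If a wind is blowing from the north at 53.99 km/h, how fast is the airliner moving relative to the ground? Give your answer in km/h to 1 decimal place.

688.7 km/h

Taking east as x and north as y: velocity relative to the air = (513.239, 513.239) km/h; the air relative to ground = (0.000, -53.990) km/h.
Velocity relative to ground = (513.239, 513.239) + (0.000, -53.990) = (513.239, 459.249) km/h.
Speed = |(513.239, 459.249)| = 688.712 km/h.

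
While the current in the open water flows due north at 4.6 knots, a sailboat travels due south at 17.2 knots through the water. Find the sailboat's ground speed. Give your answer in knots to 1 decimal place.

Taking east as x and north as y: velocity relative to the water = (0.000, -17.200) knots; the water relative to ground = (0.000, 4.600) knots.
Velocity relative to ground = (0.000, -17.200) + (0.000, 4.600) = (0.000, -12.600) knots.
Speed = |(0.000, -12.600)| = 12.600 knots.

12.6 knots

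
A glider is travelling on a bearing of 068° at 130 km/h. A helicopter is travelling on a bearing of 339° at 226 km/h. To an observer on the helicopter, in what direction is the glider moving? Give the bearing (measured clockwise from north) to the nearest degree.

Taking east as x and north as y: glider velocity = (120.534, 48.699) km/h; helicopter velocity = (-80.991, 210.989) km/h.
Velocity of glider relative to helicopter = (120.534, 48.699) − (-80.991, 210.989) = (201.525, -162.290) km/h.
Bearing = atan2(201.53, -162.29) = 128.84° clockwise from north.

129°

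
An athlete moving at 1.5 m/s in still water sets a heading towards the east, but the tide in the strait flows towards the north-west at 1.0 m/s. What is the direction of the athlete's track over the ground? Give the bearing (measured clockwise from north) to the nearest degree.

048°

Taking east as x and north as y: velocity relative to the water = (1.500, 0.000) m/s; the water relative to ground = (-0.707, 0.707) m/s.
Velocity relative to ground = (1.500, 0.000) + (-0.707, 0.707) = (0.793, 0.707) m/s.
Bearing = atan2(0.79, 0.71) = 48.27° clockwise from north.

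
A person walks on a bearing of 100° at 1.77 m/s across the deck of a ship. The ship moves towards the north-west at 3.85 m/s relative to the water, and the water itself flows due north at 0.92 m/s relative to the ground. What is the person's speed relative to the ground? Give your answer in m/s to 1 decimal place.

3.5 m/s

In east/north components (m/s): person relative to ship = (1.743, -0.307); ship relative to water = (-2.722, 2.722); water relative to ground = (0.000, 0.920).
Sum = (-0.979, 3.335) m/s.
Speed = |(-0.979, 3.335)| = 3.476 m/s.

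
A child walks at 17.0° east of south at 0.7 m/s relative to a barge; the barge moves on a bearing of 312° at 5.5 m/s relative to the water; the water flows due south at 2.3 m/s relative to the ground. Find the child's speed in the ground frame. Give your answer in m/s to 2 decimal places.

3.95 m/s

In east/north components (m/s): child relative to barge = (0.205, -0.669); barge relative to water = (-4.087, 3.680); water relative to ground = (0.000, -2.300).
Sum = (-3.883, 0.711) m/s.
Speed = |(-3.883, 0.711)| = 3.947 m/s.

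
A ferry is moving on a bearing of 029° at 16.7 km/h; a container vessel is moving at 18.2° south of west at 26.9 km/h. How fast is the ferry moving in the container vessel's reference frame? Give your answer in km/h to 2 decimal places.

40.76 km/h

Taking east as x and north as y: ferry velocity = (8.096, 14.606) km/h; container vessel velocity = (-25.554, -8.402) km/h.
Velocity of ferry relative to container vessel = (8.096, 14.606) − (-25.554, -8.402) = (33.651, 23.008) km/h.
Magnitude = |(33.651, 23.008)| = 40.764 km/h.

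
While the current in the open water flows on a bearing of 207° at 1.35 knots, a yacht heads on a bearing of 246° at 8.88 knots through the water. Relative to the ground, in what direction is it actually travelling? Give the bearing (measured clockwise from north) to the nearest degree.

Taking east as x and north as y: velocity relative to the water = (-8.112, -3.612) knots; the water relative to ground = (-0.613, -1.203) knots.
Velocity relative to ground = (-8.112, -3.612) + (-0.613, -1.203) = (-8.725, -4.815) knots.
Bearing = atan2(-8.73, -4.81) = 241.11° clockwise from north.

241°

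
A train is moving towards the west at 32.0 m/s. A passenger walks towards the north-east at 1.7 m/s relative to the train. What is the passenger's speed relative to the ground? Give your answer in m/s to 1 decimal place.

Taking east as x and north as y: train velocity = (-32.000, 0.000) m/s; passenger velocity relative to train = (1.202, 1.202) m/s.
Velocity relative to ground = (-32.000, 0.000) + (1.202, 1.202) = (-30.798, 1.202) m/s.
Speed = |(-30.798, 1.202)| = 30.821 m/s.

30.8 m/s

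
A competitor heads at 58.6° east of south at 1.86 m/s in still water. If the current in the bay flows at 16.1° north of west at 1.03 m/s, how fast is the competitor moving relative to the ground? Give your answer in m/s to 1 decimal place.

0.9 m/s

Taking east as x and north as y: velocity relative to the water = (1.588, -0.969) m/s; the water relative to ground = (-0.990, 0.286) m/s.
Velocity relative to ground = (1.588, -0.969) + (-0.990, 0.286) = (0.598, -0.683) m/s.
Speed = |(0.598, -0.683)| = 0.908 m/s.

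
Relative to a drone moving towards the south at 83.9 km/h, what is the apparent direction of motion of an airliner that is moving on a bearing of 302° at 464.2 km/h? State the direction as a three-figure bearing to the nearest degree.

Taking east as x and north as y: airliner velocity = (-393.664, 245.989) km/h; drone velocity = (0.000, -83.900) km/h.
Velocity of airliner relative to drone = (-393.664, 245.989) − (0.000, -83.900) = (-393.664, 329.889) km/h.
Bearing = atan2(-393.66, 329.89) = 309.96° clockwise from north.

310°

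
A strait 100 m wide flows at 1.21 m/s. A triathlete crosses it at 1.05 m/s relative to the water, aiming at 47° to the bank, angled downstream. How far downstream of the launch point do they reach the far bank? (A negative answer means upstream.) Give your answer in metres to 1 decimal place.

250.8 m

Perpendicular speed = 0.768 m/s; crossing time = 100 / 0.768 = 130.222 s.
Net downstream speed = 1.926 m/s.
Drift = 1.926 × 130.222 = 250.820 m (downstream).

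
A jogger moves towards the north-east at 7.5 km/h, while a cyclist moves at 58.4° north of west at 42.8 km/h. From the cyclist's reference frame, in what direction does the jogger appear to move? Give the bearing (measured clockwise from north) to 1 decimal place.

Taking east as x and north as y: jogger velocity = (5.303, 5.303) km/h; cyclist velocity = (-22.427, 36.454) km/h.
Velocity of jogger relative to cyclist = (5.303, 5.303) − (-22.427, 36.454) = (27.730, -31.151) km/h.
Bearing = atan2(27.73, -31.15) = 138.32° clockwise from north.

138.3°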